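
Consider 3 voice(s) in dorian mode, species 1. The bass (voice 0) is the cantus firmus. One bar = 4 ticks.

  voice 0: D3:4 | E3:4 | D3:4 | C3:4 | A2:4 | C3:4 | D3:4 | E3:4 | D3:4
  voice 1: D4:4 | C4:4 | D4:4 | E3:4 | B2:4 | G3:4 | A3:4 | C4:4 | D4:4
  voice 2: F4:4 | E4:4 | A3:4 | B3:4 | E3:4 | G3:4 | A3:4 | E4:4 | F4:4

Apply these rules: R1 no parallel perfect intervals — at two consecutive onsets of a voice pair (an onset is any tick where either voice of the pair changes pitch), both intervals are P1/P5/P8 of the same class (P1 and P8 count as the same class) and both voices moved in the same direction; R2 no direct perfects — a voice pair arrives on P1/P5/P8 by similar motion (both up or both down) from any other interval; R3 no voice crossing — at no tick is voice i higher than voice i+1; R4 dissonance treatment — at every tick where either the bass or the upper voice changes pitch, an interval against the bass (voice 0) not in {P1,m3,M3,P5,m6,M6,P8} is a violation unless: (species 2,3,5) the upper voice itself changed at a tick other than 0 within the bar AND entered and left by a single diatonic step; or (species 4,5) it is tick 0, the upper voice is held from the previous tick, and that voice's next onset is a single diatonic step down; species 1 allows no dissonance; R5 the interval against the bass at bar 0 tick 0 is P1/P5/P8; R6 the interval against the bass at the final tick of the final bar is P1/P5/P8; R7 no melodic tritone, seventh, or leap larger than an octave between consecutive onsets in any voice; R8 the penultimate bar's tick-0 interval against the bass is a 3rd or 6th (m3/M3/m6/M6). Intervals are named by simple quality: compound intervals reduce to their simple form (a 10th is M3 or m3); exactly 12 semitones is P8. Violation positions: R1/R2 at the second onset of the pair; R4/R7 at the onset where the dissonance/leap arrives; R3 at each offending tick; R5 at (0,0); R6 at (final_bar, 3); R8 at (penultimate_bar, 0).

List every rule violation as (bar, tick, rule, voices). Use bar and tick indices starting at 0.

(0, 0, R5, (0, 2))
(2, 0, R2, (0, 2))
(2, 0, R3, (1, 2))
(2, 1, R3, (1, 2))
(2, 2, R3, (1, 2))
(2, 3, R3, (1, 2))
(3, 0, R4, (0, 2))
(3, 0, R7, (1,))
(4, 0, R2, (0, 2))
(4, 0, R4, (0, 1))
(5, 0, R1, (0, 2))
(5, 0, R2, (0, 1))
(5, 0, R2, (1, 2))
(6, 0, R1, (0, 1))
(6, 0, R1, (0, 2))
(6, 0, R1, (1, 2))
(7, 0, R2, (0, 2))
(7, 0, R8, (0, 2))
(8, 3, R6, (0, 2))

bar 0: v0=D3 v1=D4 v2=F4 downbeat m3
bar 1: v0=E3 v1=C4 v2=E4 downbeat P8
bar 2: v0=D3 v1=D4 v2=A3 downbeat P5
bar 3: v0=C3 v1=E3 v2=B3 downbeat M7
bar 4: v0=A2 v1=B2 v2=E3 downbeat P5
bar 5: v0=C3 v1=G3 v2=G3 downbeat P5
bar 6: v0=D3 v1=A3 v2=A3 downbeat P5
bar 7: v0=E3 v1=C4 v2=E4 downbeat P8
bar 8: v0=D3 v1=D4 v2=F4 downbeat m3
  -> R5 @ bar 0 tick 0 v(0, 2): opens on m3
  -> R2 @ bar 2 tick 0 v(0, 2): E3/E4 P8 -> D3/A3 P5 similar
  -> R3 @ bar 2 tick 0 v(1, 2): D4 above A3
  -> R3 @ bar 2 tick 1 v(1, 2): D4 above A3
  -> R3 @ bar 2 tick 2 v(1, 2): D4 above A3
  -> R3 @ bar 2 tick 3 v(1, 2): D4 above A3
  -> R4 @ bar 3 tick 0 v(0, 2): C3/B3 M7 untreated
  -> R7 @ bar 3 tick 0 v(1,): D4->E3 leap 10st
  -> R2 @ bar 4 tick 0 v(0, 2): C3/B3 M7 -> A2/E3 P5 similar
  -> R4 @ bar 4 tick 0 v(0, 1): A2/B2 M2 untreated
  -> R1 @ bar 5 tick 0 v(0, 2): A2/E3 P5 -> C3/G3 P5 similar
  -> R2 @ bar 5 tick 0 v(0, 1): A2/B2 M2 -> C3/G3 P5 similar
  -> R2 @ bar 5 tick 0 v(1, 2): B2/E3 P4 -> G3/G3 P1 similar
  -> R1 @ bar 6 tick 0 v(0, 1): C3/G3 P5 -> D3/A3 P5 similar
  -> R1 @ bar 6 tick 0 v(0, 2): C3/G3 P5 -> D3/A3 P5 similar
  -> R1 @ bar 6 tick 0 v(1, 2): G3/G3 P1 -> A3/A3 P1 similar
  -> R2 @ bar 7 tick 0 v(0, 2): D3/A3 P5 -> E3/E4 P8 similar
  -> R8 @ bar 7 tick 0 v(0, 2): penult P8 not 3rd/6th
  -> R6 @ bar 8 tick 3 v(0, 2): closes on m3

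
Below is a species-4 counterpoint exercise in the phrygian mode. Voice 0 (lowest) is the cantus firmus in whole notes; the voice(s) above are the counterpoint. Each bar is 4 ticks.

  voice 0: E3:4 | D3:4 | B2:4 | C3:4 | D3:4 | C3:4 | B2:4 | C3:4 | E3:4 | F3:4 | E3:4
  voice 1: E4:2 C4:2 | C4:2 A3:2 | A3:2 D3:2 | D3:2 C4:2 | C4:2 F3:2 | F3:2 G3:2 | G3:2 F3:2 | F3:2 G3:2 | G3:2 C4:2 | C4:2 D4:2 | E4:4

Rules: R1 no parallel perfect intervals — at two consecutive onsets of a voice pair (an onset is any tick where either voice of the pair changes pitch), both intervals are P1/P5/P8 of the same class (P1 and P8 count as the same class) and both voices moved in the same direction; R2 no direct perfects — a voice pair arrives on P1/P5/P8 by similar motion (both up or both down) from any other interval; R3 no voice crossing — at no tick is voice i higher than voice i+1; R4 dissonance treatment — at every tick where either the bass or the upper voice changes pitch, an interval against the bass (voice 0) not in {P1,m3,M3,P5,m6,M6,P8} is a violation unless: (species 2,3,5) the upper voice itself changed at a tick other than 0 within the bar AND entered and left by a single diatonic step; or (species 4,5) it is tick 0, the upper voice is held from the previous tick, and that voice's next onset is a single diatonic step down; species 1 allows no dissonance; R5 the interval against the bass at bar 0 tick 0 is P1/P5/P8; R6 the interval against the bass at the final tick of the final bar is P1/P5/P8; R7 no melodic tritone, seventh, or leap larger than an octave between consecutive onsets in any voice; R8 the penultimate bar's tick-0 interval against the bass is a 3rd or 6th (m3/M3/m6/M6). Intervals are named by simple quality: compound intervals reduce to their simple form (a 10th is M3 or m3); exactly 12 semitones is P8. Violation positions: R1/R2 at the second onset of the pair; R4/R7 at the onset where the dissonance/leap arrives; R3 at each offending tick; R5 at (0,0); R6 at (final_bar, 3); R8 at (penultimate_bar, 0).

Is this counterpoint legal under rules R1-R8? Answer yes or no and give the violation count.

bar 0: v0=E3 v1=E4 (P8)
bar 1: v0=D3 v1=C4 (m7)
bar 2: v0=B2 v1=A3 (m7)
bar 3: v0=C3 v1=D3 (M2)
bar 4: v0=D3 v1=C4 (m7)
bar 5: v0=C3 v1=F3 (P4)
bar 6: v0=B2 v1=G3 (m6)
bar 7: v0=C3 v1=F3 (P4)
bar 8: v0=E3 v1=G3 (m3)
bar 9: v0=F3 v1=C4 (P5)
bar 10: v0=E3 v1=E4 (P8)
  R4 @ bar1.0: D3/C4 m7 untreated
  R4 @ bar2.0: B2/A3 m7 untreated
  R4 @ bar3.0: C3/D3 M2 untreated
  R7 @ bar3.2: D3->C4 leap 10st
  R4 @ bar4.0: D3/C4 m7 untreated
  R4 @ bar5.0: C3/F3 P4 untreated
  R4 @ bar6.2: B2/F3 TT untreated
  R4 @ bar7.0: C3/F3 P4 untreated
  R8 @ bar9.0: penult P5 not 3rd/6th

No (9 violations)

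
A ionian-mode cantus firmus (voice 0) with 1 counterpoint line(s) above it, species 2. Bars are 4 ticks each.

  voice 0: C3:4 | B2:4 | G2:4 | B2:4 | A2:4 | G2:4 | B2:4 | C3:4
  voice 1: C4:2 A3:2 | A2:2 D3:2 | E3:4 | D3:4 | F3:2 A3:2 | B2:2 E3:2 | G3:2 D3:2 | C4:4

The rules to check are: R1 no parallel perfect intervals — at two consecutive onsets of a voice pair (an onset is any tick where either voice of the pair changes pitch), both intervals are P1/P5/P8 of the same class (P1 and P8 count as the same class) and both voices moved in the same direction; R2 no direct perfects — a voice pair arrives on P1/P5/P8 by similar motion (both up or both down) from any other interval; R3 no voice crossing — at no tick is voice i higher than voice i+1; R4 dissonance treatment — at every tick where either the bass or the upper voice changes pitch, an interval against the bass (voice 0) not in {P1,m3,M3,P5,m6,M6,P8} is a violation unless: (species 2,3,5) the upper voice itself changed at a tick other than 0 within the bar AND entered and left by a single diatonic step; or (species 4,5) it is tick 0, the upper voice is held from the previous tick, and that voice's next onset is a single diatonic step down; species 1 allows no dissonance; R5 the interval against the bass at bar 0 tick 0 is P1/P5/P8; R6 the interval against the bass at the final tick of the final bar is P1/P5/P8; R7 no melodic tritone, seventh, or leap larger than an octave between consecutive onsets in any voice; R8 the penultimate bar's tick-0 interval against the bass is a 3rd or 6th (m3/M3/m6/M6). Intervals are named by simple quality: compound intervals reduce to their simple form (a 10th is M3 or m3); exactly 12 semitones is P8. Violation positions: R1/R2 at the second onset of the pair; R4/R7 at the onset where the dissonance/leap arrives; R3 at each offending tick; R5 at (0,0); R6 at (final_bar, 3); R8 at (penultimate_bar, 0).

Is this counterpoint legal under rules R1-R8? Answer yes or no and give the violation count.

bar 0: v0=C3 v1=C4 (P8)
bar 1: v0=B2 v1=A2 (M2)
bar 2: v0=G2 v1=E3 (M6)
bar 3: v0=B2 v1=D3 (m3)
bar 4: v0=A2 v1=F3 (m6)
bar 5: v0=G2 v1=B2 (M3)
bar 6: v0=B2 v1=G3 (m6)
bar 7: v0=C3 v1=C4 (P8)
  R3 @ bar1.0: B2 above A2
  R4 @ bar1.0: B2/A2 M2 untreated
  R3 @ bar1.1: B2 above A2
  R7 @ bar5.0: A3->B2 leap 10st
  R2 @ bar7.0: B2/D3 m3 -> C3/C4 P8 similar
  R7 @ bar7.0: D3->C4 leap 10st

No (6 violations)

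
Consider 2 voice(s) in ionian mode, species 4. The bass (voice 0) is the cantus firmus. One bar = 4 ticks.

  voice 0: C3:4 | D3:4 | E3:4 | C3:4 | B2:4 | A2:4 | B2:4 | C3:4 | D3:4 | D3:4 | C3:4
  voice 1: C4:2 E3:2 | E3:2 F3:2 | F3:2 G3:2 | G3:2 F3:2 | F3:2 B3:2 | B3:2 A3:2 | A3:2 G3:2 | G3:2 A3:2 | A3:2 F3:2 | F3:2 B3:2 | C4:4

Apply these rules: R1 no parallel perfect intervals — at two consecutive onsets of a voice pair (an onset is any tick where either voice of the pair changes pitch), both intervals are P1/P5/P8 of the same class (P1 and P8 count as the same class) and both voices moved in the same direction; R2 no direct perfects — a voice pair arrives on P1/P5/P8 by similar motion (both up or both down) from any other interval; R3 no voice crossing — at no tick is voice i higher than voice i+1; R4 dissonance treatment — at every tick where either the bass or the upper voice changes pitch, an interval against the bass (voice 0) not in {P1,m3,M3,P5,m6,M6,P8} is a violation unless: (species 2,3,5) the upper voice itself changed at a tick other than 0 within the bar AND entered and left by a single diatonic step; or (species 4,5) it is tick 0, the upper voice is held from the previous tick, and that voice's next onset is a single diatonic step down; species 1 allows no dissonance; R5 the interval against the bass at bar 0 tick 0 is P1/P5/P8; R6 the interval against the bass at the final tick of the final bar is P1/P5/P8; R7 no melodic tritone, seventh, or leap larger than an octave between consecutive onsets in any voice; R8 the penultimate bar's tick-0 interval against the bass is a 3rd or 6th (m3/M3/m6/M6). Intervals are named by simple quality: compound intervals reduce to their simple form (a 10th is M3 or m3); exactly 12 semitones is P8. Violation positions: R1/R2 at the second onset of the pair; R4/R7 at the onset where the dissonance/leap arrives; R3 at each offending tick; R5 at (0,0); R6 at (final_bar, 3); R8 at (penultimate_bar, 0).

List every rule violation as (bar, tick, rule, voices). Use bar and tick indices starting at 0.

bar 0: v0=C3 v1=C4 downbeat P8
bar 1: v0=D3 v1=E3 downbeat M2
bar 2: v0=E3 v1=F3 downbeat m2
bar 3: v0=C3 v1=G3 downbeat P5
bar 4: v0=B2 v1=F3 downbeat TT
bar 5: v0=A2 v1=B3 downbeat M2
bar 6: v0=B2 v1=A3 downbeat m7
bar 7: v0=C3 v1=G3 downbeat P5
bar 8: v0=D3 v1=A3 downbeat P5
bar 9: v0=D3 v1=F3 downbeat m3
bar 10: v0=C3 v1=C4 downbeat P8
  -> R4 @ bar 1 tick 0 v(0, 1): D3/E3 M2 untreated
  -> R4 @ bar 2 tick 0 v(0, 1): E3/F3 m2 untreated
  -> R4 @ bar 3 tick 2 v(0, 1): C3/F3 P4 untreated
  -> R4 @ bar 4 tick 0 v(0, 1): B2/F3 TT untreated
  -> R7 @ bar 4 tick 2 v(1,): F3->B3 leap 6st
  -> R7 @ bar 9 tick 2 v(1,): F3->B3 leap 6st

(1, 0, R4, (0, 1))
(2, 0, R4, (0, 1))
(3, 2, R4, (0, 1))
(4, 0, R4, (0, 1))
(4, 2, R7, (1,))
(9, 2, R7, (1,))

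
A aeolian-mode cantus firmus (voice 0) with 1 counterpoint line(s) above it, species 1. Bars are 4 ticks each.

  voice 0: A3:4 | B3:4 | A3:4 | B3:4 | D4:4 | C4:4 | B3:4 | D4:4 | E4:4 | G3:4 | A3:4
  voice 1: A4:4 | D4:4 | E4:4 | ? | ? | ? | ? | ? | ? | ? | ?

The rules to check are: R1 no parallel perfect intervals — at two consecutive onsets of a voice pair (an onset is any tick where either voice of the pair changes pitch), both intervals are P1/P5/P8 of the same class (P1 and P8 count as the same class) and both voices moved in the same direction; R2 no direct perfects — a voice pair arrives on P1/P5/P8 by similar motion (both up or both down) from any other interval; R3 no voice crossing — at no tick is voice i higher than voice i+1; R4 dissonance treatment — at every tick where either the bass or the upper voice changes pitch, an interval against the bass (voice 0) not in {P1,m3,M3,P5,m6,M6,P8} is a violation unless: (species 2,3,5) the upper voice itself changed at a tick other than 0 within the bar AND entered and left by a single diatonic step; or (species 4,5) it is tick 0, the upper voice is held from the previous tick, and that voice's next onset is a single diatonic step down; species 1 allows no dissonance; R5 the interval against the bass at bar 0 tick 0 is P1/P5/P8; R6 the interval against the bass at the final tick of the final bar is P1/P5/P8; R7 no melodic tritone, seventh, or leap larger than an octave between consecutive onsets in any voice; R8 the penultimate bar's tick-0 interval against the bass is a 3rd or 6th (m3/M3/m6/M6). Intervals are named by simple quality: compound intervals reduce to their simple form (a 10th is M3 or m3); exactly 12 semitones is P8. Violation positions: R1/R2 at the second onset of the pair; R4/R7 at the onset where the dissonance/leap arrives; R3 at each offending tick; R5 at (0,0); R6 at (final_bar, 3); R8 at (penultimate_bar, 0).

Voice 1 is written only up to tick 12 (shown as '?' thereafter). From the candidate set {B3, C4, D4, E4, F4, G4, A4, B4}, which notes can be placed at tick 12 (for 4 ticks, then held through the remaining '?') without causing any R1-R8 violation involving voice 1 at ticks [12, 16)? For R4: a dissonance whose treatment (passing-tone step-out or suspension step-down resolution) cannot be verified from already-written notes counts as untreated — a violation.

{B3, D4, G4}

B3: legal
C4: violates R4
D4: legal
E4: violates R4
F4: violates R4
G4: legal
A4: violates R4
B4: violates R2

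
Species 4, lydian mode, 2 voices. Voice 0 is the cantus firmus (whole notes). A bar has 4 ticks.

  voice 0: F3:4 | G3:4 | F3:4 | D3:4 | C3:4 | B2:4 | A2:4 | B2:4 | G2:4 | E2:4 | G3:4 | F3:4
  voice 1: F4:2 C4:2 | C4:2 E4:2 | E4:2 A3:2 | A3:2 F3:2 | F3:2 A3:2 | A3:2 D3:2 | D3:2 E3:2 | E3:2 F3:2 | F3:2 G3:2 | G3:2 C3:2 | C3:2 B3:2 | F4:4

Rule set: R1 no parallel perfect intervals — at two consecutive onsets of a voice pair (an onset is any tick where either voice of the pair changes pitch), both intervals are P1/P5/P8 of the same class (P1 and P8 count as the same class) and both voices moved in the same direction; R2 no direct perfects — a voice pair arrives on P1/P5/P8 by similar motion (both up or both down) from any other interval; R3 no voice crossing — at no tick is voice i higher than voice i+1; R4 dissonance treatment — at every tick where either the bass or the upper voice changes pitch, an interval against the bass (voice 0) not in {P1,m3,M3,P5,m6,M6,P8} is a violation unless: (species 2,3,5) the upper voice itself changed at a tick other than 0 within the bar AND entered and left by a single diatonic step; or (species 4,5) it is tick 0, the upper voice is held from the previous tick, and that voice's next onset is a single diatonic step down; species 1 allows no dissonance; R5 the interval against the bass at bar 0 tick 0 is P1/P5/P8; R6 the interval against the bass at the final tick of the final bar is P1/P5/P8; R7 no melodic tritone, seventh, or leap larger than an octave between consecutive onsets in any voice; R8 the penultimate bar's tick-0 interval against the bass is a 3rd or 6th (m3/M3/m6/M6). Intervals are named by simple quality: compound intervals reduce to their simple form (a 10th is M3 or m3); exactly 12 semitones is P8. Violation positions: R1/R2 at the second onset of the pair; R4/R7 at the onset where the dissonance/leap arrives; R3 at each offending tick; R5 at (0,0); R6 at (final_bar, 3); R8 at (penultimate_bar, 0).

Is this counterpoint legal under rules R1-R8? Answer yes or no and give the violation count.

bar 0: v0=F3 v1=F4 (P8)
bar 1: v0=G3 v1=C4 (P4)
bar 2: v0=F3 v1=E4 (M7)
bar 3: v0=D3 v1=A3 (P5)
bar 4: v0=C3 v1=F3 (P4)
bar 5: v0=B2 v1=A3 (m7)
bar 6: v0=A2 v1=D3 (P4)
bar 7: v0=B2 v1=E3 (P4)
bar 8: v0=G2 v1=F3 (m7)
bar 9: v0=E2 v1=G3 (m3)
bar 10: v0=G3 v1=C3 (P5)
bar 11: v0=F3 v1=F4 (P8)
  R4 @ bar1.0: G3/C4 P4 untreated
  R4 @ bar2.0: F3/E4 M7 untreated
  R4 @ bar4.0: C3/F3 P4 untreated
  R4 @ bar5.0: B2/A3 m7 untreated
  R4 @ bar6.0: A2/D3 P4 untreated
  R4 @ bar7.0: B2/E3 P4 untreated
  R4 @ bar7.2: B2/F3 TT untreated
  R4 @ bar8.0: G2/F3 m7 untreated
  R3 @ bar10.0: G3 above C3
  R7 @ bar10.0: E2->G3 leap 15st
  R8 @ bar10.0: penult P5 not 3rd/6th
  R3 @ bar10.1: G3 above C3
  R7 @ bar10.2: C3->B3 leap 11st
  R7 @ bar11.0: B3->F4 leap 6st

No (14 violations)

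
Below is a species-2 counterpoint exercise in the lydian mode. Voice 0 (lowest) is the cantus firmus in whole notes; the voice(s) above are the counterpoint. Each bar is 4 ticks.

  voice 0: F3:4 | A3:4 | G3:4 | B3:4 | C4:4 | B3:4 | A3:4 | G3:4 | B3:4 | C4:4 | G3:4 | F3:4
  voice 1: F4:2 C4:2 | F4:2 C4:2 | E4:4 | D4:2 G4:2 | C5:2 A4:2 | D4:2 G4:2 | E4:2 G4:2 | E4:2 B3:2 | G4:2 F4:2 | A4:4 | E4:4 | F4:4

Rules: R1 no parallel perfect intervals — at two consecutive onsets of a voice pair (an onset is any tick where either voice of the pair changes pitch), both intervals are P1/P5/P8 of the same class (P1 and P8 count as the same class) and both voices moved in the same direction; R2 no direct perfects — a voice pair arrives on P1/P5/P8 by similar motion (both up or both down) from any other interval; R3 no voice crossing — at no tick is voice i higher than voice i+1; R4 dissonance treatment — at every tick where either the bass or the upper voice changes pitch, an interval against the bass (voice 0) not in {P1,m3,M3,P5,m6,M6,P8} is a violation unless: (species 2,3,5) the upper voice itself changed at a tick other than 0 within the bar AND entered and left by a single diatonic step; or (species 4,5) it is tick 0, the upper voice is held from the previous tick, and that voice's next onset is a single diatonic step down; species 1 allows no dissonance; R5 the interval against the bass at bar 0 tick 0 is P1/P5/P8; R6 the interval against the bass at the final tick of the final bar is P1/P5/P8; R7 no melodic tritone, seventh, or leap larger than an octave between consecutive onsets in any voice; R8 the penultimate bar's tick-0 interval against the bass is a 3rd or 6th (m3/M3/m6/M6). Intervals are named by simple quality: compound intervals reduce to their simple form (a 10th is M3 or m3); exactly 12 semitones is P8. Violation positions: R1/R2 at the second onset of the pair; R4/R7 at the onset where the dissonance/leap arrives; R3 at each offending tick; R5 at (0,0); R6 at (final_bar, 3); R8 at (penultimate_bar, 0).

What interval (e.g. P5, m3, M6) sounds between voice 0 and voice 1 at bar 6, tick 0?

P5

voice 0=A3 voice 1=E4 -> P5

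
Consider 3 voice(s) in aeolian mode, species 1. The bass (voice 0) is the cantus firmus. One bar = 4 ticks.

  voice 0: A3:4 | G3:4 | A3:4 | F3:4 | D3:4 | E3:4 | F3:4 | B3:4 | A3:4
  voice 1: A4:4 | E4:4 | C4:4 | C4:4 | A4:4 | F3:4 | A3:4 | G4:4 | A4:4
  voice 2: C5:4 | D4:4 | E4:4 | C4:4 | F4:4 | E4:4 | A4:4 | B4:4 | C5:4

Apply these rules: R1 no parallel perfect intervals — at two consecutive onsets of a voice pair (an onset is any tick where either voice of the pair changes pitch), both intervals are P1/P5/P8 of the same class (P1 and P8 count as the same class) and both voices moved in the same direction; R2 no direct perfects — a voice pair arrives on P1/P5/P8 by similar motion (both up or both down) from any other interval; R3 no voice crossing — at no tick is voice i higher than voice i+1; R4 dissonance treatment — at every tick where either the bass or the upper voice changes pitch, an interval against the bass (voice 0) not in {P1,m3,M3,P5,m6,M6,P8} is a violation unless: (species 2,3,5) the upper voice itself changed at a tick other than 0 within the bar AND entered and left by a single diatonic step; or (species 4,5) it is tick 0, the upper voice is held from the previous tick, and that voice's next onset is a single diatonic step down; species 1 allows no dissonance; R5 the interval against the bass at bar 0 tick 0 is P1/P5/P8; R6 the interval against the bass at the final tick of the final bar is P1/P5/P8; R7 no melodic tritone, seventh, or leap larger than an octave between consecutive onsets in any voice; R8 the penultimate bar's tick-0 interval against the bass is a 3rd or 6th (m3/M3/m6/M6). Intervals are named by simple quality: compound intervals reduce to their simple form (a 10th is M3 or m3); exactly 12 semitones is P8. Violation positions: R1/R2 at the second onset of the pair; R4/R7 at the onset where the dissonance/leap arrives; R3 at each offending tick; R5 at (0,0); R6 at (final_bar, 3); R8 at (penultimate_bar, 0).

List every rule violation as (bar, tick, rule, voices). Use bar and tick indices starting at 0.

(0, 0, R5, (0, 2))
(1, 0, R2, (0, 2))
(1, 0, R3, (1, 2))
(1, 0, R7, (2,))
(1, 1, R3, (1, 2))
(1, 2, R3, (1, 2))
(1, 3, R3, (1, 2))
(2, 0, R1, (0, 2))
(3, 0, R1, (0, 2))
(4, 0, R3, (1, 2))
(4, 1, R3, (1, 2))
(4, 2, R3, (1, 2))
(4, 3, R3, (1, 2))
(5, 0, R4, (0, 1))
(5, 0, R7, (1,))
(6, 0, R2, (1, 2))
(7, 0, R2, (0, 2))
(7, 0, R7, (0,))
(7, 0, R7, (1,))
(7, 0, R8, (0, 2))
(8, 3, R6, (0, 2))

bar 0: v0=A3 v1=A4 v2=C5 downbeat m3
bar 1: v0=G3 v1=E4 v2=D4 downbeat P5
bar 2: v0=A3 v1=C4 v2=E4 downbeat P5
bar 3: v0=F3 v1=C4 v2=C4 downbeat P5
bar 4: v0=D3 v1=A4 v2=F4 downbeat m3
bar 5: v0=E3 v1=F3 v2=E4 downbeat P8
bar 6: v0=F3 v1=A3 v2=A4 downbeat M3
bar 7: v0=B3 v1=G4 v2=B4 downbeat P8
bar 8: v0=A3 v1=A4 v2=C5 downbeat m3
  -> R5 @ bar 0 tick 0 v(0, 2): opens on m3
  -> R2 @ bar 1 tick 0 v(0, 2): A3/C5 m3 -> G3/D4 P5 similar
  -> R3 @ bar 1 tick 0 v(1, 2): E4 above D4
  -> R7 @ bar 1 tick 0 v(2,): C5->D4 leap 10st
  -> R3 @ bar 1 tick 1 v(1, 2): E4 above D4
  -> R3 @ bar 1 tick 2 v(1, 2): E4 above D4
  -> R3 @ bar 1 tick 3 v(1, 2): E4 above D4
  -> R1 @ bar 2 tick 0 v(0, 2): G3/D4 P5 -> A3/E4 P5 similar
  -> R1 @ bar 3 tick 0 v(0, 2): A3/E4 P5 -> F3/C4 P5 similar
  -> R3 @ bar 4 tick 0 v(1, 2): A4 above F4
  -> R3 @ bar 4 tick 1 v(1, 2): A4 above F4
  -> R3 @ bar 4 tick 2 v(1, 2): A4 above F4
  -> R3 @ bar 4 tick 3 v(1, 2): A4 above F4
  -> R4 @ bar 5 tick 0 v(0, 1): E3/F3 m2 untreated
  -> R7 @ bar 5 tick 0 v(1,): A4->F3 leap 16st
  -> R2 @ bar 6 tick 0 v(1, 2): F3/E4 M7 -> A3/A4 P8 similar
  -> R2 @ bar 7 tick 0 v(0, 2): F3/A4 M3 -> B3/B4 P8 similar
  -> R7 @ bar 7 tick 0 v(0,): F3->B3 leap 6st
  -> R7 @ bar 7 tick 0 v(1,): A3->G4 leap 10st
  -> R8 @ bar 7 tick 0 v(0, 2): penult P8 not 3rd/6th
  -> R6 @ bar 8 tick 3 v(0, 2): closes on m3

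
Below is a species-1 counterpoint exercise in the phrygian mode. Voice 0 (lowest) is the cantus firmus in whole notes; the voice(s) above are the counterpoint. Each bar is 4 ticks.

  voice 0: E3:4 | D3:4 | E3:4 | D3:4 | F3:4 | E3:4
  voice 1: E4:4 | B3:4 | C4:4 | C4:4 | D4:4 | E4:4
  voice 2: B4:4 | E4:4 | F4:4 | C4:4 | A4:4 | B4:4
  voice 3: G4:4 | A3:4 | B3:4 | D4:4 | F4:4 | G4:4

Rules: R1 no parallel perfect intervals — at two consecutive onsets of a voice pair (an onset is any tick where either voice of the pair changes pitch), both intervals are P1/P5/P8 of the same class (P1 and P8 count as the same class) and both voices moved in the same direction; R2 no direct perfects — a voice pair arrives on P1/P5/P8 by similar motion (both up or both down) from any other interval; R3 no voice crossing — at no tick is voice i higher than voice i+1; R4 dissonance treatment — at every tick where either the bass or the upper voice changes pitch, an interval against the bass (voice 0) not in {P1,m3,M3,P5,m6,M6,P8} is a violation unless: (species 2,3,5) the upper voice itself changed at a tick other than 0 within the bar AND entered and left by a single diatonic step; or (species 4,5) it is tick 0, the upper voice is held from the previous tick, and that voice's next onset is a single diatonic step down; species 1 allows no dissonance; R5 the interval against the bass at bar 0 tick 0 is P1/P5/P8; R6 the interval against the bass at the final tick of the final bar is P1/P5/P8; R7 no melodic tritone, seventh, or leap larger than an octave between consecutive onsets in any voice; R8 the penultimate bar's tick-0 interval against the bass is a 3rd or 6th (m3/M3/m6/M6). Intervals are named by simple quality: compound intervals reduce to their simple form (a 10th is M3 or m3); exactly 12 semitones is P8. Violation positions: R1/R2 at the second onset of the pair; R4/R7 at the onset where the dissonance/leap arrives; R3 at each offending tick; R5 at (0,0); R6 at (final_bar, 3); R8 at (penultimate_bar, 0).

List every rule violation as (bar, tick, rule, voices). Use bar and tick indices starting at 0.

bar 0: v0=E3 v1=E4 v2=B4 v3=G4 downbeat m3
bar 1: v0=D3 v1=B3 v2=E4 v3=A3 downbeat P5
bar 2: v0=E3 v1=C4 v2=F4 v3=B3 downbeat P5
bar 3: v0=D3 v1=C4 v2=C4 v3=D4 downbeat P8
bar 4: v0=F3 v1=D4 v2=A4 v3=F4 downbeat P8
bar 5: v0=E3 v1=E4 v2=B4 v3=G4 downbeat m3
  -> R3 @ bar 0 tick 0 v(2, 3): B4 above G4
  -> R5 @ bar 0 tick 0 v(0, 3): opens on m3
  -> R3 @ bar 0 tick 1 v(2, 3): B4 above G4
  -> R3 @ bar 0 tick 2 v(2, 3): B4 above G4
  -> R3 @ bar 0 tick 3 v(2, 3): B4 above G4
  -> R2 @ bar 1 tick 0 v(0, 3): E3/G4 m3 -> D3/A3 P5 similar
  -> R2 @ bar 1 tick 0 v(2, 3): B4/G4 M3 -> E4/A3 P5 similar
  -> R3 @ bar 1 tick 0 v(2, 3): E4 above A3
  -> R4 @ bar 1 tick 0 v(0, 2): D3/E4 M2 untreated
  -> R7 @ bar 1 tick 0 v(3,): G4->A3 leap 10st
  -> R3 @ bar 1 tick 1 v(2, 3): E4 above A3
  -> R3 @ bar 1 tick 2 v(2, 3): E4 above A3
  -> R3 @ bar 1 tick 3 v(2, 3): E4 above A3
  -> R1 @ bar 2 tick 0 v(0, 3): D3/A3 P5 -> E3/B3 P5 similar
  -> R3 @ bar 2 tick 0 v(2, 3): F4 above B3
  -> R4 @ bar 2 tick 0 v(0, 2): E3/F4 m2 untreated
  -> R3 @ bar 2 tick 1 v(2, 3): F4 above B3
  -> R3 @ bar 2 tick 2 v(2, 3): F4 above B3
  -> R3 @ bar 2 tick 3 v(2, 3): F4 above B3
  -> R4 @ bar 3 tick 0 v(0, 1): D3/C4 m7 untreated
  -> R4 @ bar 3 tick 0 v(0, 2): D3/C4 m7 untreated
  -> R1 @ bar 4 tick 0 v(0, 3): D3/D4 P8 -> F3/F4 P8 similar
  -> R2 @ bar 4 tick 0 v(1, 2): C4/C4 P1 -> D4/A4 P5 similar
  -> R3 @ bar 4 tick 0 v(2, 3): A4 above F4
  -> R8 @ bar 4 tick 0 v(0, 3): penult P8 not 3rd/6th
  -> R3 @ bar 4 tick 1 v(2, 3): A4 above F4
  -> R3 @ bar 4 tick 2 v(2, 3): A4 above F4
  -> R3 @ bar 4 tick 3 v(2, 3): A4 above F4
  -> R1 @ bar 5 tick 0 v(1, 2): D4/A4 P5 -> E4/B4 P5 similar
  -> R3 @ bar 5 tick 0 v(2, 3): B4 above G4
  -> R3 @ bar 5 tick 1 v(2, 3): B4 above G4
  -> R3 @ bar 5 tick 2 v(2, 3): B4 above G4
  -> R3 @ bar 5 tick 3 v(2, 3): B4 above G4
  -> R6 @ bar 5 tick 3 v(0, 3): closes on m3

(0, 0, R3, (2, 3))
(0, 0, R5, (0, 3))
(0, 1, R3, (2, 3))
(0, 2, R3, (2, 3))
(0, 3, R3, (2, 3))
(1, 0, R2, (0, 3))
(1, 0, R2, (2, 3))
(1, 0, R3, (2, 3))
(1, 0, R4, (0, 2))
(1, 0, R7, (3,))
(1, 1, R3, (2, 3))
(1, 2, R3, (2, 3))
(1, 3, R3, (2, 3))
(2, 0, R1, (0, 3))
(2, 0, R3, (2, 3))
(2, 0, R4, (0, 2))
(2, 1, R3, (2, 3))
(2, 2, R3, (2, 3))
(2, 3, R3, (2, 3))
(3, 0, R4, (0, 1))
(3, 0, R4, (0, 2))
(4, 0, R1, (0, 3))
(4, 0, R2, (1, 2))
(4, 0, R3, (2, 3))
(4, 0, R8, (0, 3))
(4, 1, R3, (2, 3))
(4, 2, R3, (2, 3))
(4, 3, R3, (2, 3))
(5, 0, R1, (1, 2))
(5, 0, R3, (2, 3))
(5, 1, R3, (2, 3))
(5, 2, R3, (2, 3))
(5, 3, R3, (2, 3))
(5, 3, R6, (0, 3))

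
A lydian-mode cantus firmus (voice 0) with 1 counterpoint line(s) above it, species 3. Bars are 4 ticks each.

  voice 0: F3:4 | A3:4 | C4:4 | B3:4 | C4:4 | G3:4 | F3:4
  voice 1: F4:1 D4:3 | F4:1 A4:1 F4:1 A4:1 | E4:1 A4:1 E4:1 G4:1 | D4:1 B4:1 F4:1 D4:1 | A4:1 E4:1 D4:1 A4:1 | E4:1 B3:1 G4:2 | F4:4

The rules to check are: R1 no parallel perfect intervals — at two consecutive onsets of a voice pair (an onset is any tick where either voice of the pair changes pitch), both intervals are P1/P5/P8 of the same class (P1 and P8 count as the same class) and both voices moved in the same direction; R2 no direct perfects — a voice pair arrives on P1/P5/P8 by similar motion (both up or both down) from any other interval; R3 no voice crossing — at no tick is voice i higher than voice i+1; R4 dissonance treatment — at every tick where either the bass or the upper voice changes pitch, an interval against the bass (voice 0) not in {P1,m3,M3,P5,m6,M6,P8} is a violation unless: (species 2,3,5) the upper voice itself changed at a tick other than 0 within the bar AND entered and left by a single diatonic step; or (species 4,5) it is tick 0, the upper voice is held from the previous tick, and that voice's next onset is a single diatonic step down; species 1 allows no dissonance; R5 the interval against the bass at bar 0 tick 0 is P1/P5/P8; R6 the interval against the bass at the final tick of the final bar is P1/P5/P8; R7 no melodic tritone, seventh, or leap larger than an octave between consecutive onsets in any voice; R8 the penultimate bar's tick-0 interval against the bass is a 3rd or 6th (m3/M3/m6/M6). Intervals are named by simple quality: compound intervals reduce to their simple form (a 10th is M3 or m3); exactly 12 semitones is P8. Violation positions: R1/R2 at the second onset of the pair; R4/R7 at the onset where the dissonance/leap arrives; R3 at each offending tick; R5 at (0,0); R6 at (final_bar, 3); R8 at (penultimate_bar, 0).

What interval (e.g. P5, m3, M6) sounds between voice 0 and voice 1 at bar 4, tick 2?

voice 0=C4 voice 1=D4 -> M2

M2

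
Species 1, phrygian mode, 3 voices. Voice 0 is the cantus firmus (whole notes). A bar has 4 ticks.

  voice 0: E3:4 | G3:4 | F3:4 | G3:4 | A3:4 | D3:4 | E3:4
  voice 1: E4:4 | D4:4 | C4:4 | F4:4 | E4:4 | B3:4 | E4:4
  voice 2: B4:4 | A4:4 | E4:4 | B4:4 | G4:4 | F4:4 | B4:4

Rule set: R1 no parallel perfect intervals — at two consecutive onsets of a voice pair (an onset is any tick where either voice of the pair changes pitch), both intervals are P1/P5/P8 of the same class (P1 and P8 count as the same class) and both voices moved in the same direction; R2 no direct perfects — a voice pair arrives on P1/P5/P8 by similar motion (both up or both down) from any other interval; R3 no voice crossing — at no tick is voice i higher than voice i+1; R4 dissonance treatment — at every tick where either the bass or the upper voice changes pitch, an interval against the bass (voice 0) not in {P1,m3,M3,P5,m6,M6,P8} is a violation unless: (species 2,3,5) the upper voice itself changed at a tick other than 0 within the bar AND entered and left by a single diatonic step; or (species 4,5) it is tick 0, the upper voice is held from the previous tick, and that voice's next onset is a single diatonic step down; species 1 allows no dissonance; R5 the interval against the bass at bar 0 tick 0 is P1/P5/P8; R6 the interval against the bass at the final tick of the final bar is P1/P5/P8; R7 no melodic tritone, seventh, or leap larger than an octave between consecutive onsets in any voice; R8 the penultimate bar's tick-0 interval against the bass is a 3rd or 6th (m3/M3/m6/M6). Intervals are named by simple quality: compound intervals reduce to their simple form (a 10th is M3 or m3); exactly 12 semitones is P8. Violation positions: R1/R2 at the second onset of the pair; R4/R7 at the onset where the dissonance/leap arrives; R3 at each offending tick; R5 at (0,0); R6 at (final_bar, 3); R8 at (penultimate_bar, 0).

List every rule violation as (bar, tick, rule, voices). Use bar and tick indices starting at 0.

bar 0: v0=E3 v1=E4 v2=B4 downbeat P5
bar 1: v0=G3 v1=D4 v2=A4 downbeat M2
bar 2: v0=F3 v1=C4 v2=E4 downbeat M7
bar 3: v0=G3 v1=F4 v2=B4 downbeat M3
bar 4: v0=A3 v1=E4 v2=G4 downbeat m7
bar 5: v0=D3 v1=B3 v2=F4 downbeat m3
bar 6: v0=E3 v1=E4 v2=B4 downbeat P5
  -> R1 @ bar 1 tick 0 v(1, 2): E4/B4 P5 -> D4/A4 P5 similar
  -> R4 @ bar 1 tick 0 v(0, 2): G3/A4 M2 untreated
  -> R1 @ bar 2 tick 0 v(0, 1): G3/D4 P5 -> F3/C4 P5 similar
  -> R4 @ bar 2 tick 0 v(0, 2): F3/E4 M7 untreated
  -> R4 @ bar 3 tick 0 v(0, 1): G3/F4 m7 untreated
  -> R4 @ bar 4 tick 0 v(0, 2): A3/G4 m7 untreated
  -> R2 @ bar 6 tick 0 v(0, 1): D3/B3 M6 -> E3/E4 P8 similar
  -> R2 @ bar 6 tick 0 v(0, 2): D3/F4 m3 -> E3/B4 P5 similar
  -> R2 @ bar 6 tick 0 v(1, 2): B3/F4 TT -> E4/B4 P5 similar
  -> R7 @ bar 6 tick 0 v(2,): F4->B4 leap 6st

(1, 0, R1, (1, 2))
(1, 0, R4, (0, 2))
(2, 0, R1, (0, 1))
(2, 0, R4, (0, 2))
(3, 0, R4, (0, 1))
(4, 0, R4, (0, 2))
(6, 0, R2, (0, 1))
(6, 0, R2, (0, 2))
(6, 0, R2, (1, 2))
(6, 0, R7, (2,))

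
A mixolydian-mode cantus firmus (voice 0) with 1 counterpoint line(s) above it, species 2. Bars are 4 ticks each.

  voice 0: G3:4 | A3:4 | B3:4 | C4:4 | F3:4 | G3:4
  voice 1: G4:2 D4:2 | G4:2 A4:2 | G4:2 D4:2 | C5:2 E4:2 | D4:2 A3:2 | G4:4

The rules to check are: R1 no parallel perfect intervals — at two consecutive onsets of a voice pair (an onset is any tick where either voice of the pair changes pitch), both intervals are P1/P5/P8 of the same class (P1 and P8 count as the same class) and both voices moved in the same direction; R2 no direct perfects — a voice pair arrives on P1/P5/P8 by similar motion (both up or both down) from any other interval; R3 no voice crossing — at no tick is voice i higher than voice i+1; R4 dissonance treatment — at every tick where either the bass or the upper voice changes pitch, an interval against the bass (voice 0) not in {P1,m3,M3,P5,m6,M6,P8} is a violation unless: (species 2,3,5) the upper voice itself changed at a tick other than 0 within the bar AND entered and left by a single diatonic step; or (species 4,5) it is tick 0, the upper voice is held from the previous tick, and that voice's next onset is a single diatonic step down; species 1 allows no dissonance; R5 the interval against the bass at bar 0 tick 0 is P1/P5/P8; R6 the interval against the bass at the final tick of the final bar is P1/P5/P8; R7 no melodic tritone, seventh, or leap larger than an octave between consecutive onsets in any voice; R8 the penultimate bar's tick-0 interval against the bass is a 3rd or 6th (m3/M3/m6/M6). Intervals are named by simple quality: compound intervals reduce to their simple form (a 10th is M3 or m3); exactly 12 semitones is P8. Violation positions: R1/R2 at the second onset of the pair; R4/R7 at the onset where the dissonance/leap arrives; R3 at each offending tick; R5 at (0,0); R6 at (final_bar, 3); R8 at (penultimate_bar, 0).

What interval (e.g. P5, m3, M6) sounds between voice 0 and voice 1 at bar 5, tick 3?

voice 0=G3 voice 1=G4 -> P8

P8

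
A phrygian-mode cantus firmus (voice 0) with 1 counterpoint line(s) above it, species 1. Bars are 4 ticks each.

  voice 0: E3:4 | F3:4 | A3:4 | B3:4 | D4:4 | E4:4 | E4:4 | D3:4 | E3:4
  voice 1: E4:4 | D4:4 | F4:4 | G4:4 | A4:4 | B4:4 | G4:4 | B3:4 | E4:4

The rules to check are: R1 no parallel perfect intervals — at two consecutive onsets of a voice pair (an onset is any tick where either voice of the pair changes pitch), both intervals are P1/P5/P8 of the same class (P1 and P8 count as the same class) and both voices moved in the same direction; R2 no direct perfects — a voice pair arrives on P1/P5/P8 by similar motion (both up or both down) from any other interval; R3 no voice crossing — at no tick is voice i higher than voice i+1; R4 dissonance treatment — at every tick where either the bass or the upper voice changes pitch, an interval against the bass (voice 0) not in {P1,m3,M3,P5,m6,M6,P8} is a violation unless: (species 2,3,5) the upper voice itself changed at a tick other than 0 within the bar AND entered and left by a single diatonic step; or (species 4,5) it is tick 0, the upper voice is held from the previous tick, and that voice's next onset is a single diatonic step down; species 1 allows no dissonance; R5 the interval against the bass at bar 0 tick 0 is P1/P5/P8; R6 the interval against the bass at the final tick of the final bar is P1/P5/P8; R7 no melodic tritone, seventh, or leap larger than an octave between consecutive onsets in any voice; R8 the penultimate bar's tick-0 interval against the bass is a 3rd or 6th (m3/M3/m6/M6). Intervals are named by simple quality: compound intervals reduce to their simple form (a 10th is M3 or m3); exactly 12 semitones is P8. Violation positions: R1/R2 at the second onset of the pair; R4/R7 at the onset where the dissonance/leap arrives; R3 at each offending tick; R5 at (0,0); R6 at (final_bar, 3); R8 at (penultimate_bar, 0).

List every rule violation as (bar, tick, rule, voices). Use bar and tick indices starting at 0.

bar 0: v0=E3 v1=E4 downbeat P8
bar 1: v0=F3 v1=D4 downbeat M6
bar 2: v0=A3 v1=F4 downbeat m6
bar 3: v0=B3 v1=G4 downbeat m6
bar 4: v0=D4 v1=A4 downbeat P5
bar 5: v0=E4 v1=B4 downbeat P5
bar 6: v0=E4 v1=G4 downbeat m3
bar 7: v0=D3 v1=B3 downbeat M6
bar 8: v0=E3 v1=E4 downbeat P8
  -> R2 @ bar 4 tick 0 v(0, 1): B3/G4 m6 -> D4/A4 P5 similar
  -> R1 @ bar 5 tick 0 v(0, 1): D4/A4 P5 -> E4/B4 P5 similar
  -> R7 @ bar 7 tick 0 v(0,): E4->D3 leap 14st
  -> R2 @ bar 8 tick 0 v(0, 1): D3/B3 M6 -> E3/E4 P8 similar

(4, 0, R2, (0, 1))
(5, 0, R1, (0, 1))
(7, 0, R7, (0,))
(8, 0, R2, (0, 1))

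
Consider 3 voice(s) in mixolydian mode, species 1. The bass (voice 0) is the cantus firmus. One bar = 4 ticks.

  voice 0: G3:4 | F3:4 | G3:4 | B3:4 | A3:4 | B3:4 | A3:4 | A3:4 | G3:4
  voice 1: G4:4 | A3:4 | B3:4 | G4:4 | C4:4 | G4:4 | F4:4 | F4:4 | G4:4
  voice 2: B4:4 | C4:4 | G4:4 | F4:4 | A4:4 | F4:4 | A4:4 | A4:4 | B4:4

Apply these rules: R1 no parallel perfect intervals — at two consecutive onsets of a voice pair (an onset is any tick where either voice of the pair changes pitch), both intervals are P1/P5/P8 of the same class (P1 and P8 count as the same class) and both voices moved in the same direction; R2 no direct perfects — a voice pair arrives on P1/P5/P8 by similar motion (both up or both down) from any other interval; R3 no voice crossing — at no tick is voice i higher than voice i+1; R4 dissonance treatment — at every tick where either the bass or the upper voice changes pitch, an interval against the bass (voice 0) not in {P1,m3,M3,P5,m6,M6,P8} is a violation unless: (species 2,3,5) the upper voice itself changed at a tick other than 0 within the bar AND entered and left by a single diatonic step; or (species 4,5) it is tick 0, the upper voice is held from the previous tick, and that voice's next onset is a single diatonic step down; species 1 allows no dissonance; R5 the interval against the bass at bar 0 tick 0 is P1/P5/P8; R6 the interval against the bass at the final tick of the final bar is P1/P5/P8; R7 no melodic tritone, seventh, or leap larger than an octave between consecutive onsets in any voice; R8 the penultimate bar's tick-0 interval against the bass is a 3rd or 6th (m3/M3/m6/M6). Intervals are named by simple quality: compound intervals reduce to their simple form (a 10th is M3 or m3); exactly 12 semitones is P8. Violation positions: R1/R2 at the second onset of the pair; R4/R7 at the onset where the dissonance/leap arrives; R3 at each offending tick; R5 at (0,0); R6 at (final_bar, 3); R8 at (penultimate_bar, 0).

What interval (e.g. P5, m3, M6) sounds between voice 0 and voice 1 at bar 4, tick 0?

voice 0=A3 voice 1=C4 -> m3

m3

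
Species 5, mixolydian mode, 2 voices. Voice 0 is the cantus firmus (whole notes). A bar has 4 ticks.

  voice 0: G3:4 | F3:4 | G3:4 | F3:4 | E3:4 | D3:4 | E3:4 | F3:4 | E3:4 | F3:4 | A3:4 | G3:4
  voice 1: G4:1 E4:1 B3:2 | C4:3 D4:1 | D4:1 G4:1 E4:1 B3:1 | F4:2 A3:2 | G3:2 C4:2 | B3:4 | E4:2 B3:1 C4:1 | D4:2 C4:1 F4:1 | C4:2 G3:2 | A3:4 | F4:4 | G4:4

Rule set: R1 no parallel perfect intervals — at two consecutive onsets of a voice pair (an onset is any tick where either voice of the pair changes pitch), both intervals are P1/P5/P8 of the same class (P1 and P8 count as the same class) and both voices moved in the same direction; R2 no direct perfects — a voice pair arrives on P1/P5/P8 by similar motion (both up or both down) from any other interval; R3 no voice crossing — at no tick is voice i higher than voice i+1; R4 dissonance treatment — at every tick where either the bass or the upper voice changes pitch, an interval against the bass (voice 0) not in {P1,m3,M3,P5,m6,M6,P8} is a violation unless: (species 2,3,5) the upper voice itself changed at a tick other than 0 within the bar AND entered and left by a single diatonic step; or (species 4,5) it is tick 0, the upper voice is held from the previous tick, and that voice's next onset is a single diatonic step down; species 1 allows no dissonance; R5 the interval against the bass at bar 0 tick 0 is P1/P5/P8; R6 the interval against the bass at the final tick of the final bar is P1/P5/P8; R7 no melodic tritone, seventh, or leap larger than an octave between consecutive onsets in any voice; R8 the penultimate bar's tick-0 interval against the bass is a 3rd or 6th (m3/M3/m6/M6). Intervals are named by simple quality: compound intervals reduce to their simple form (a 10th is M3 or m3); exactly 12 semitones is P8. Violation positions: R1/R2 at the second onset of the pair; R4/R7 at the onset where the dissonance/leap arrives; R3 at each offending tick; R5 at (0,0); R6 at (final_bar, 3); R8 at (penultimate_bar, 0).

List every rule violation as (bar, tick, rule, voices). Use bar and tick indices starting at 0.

bar 0: v0=G3 v1=G4 downbeat P8
bar 1: v0=F3 v1=C4 downbeat P5
bar 2: v0=G3 v1=D4 downbeat P5
bar 3: v0=F3 v1=F4 downbeat P8
bar 4: v0=E3 v1=G3 downbeat m3
bar 5: v0=D3 v1=B3 downbeat M6
bar 6: v0=E3 v1=E4 downbeat P8
bar 7: v0=F3 v1=D4 downbeat M6
bar 8: v0=E3 v1=C4 downbeat m6
bar 9: v0=F3 v1=A3 downbeat M3
bar 10: v0=A3 v1=F4 downbeat m6
bar 11: v0=G3 v1=G4 downbeat P8
  -> R7 @ bar 3 tick 0 v(1,): B3->F4 leap 6st
  -> R2 @ bar 6 tick 0 v(0, 1): D3/B3 M6 -> E3/E4 P8 similar

(3, 0, R7, (1,))
(6, 0, R2, (0, 1))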